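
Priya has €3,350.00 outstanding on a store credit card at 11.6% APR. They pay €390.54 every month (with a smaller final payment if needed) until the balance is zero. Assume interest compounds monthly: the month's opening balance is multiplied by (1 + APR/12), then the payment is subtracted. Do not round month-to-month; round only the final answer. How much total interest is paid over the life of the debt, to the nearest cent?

€163.96

Monthly rate r = 11.6%/12 = 0.966667% = 0.00966667.
Payoff takes n = ⌈−ln(1 − rB₀/P)/ln(1+r)⌉ = ⌈8.998⌉ = 9 payments; the last is €389.64.
Total paid = 8·€390.54 + €389.64 = €3,513.96.
Total interest = total paid − principal = €3,513.96 − €3,350.00 = €163.96.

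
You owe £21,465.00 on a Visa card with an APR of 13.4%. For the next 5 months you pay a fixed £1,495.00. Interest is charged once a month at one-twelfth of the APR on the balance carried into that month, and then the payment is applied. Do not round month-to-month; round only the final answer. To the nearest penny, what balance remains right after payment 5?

£15,046.71

Monthly rate r = 13.4%/12 = 1.11667% = 0.0111667.
Each month: B ← B·(1+r) − £1,495.00.
Month 1: interest £239.69; balance after payment £20,209.69.
Month 2: interest £225.67; balance after payment £18,940.37.
Month 3: interest £211.50; balance after payment £17,656.87.
Month 4: interest £197.17; balance after payment £16,359.04.
Month 5: interest £182.68; balance after payment £15,046.71.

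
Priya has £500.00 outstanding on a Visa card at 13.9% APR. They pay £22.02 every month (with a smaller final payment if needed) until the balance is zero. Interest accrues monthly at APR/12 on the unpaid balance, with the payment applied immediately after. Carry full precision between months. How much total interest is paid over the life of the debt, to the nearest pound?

£84

Monthly rate r = 13.9%/12 = 1.15833% = 0.0115833.
Payoff takes n = ⌈−ln(1 − rB₀/P)/ln(1+r)⌉ = ⌈26.500⌉ = 27 payments; the last is £11.04.
Total paid = 26·£22.02 + £11.04 = £583.56.
Total interest = total paid − principal = £583.56 − £500.00 = £83.56.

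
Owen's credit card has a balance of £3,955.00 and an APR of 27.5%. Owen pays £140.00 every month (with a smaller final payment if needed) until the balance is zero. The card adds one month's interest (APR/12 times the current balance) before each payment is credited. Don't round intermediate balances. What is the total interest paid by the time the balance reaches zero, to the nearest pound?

Monthly rate r = 27.5%/12 = 2.29167% = 0.0229167.
Payoff takes n = ⌈−ln(1 − rB₀/P)/ln(1+r)⌉ = ⌈46.006⌉ = 47 payments; the last is £0.88.
Total paid = 46·£140.00 + £0.88 = £6,440.88.
Total interest = total paid − principal = £6,440.88 − £3,955.00 = £2,485.88.

£2,486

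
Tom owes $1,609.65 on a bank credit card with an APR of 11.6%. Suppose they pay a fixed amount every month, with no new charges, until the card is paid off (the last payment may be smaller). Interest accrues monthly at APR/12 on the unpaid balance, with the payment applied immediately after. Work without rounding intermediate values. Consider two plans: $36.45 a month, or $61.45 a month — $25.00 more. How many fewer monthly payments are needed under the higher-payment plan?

27 fewer payments

Monthly rate r = 11.6%/12 = 0.966667% = 0.00966667.
At $36.45/mo: n = ⌈−ln(1 − rB₀/P)/ln(1+r)⌉ = 58 payments (last $31.52); total interest = total paid − $1,609.65 = $499.52.
At $61.45/mo: 31 payments (last $21.58); total interest $255.43.
Payments saved = 58 − 31 = 27.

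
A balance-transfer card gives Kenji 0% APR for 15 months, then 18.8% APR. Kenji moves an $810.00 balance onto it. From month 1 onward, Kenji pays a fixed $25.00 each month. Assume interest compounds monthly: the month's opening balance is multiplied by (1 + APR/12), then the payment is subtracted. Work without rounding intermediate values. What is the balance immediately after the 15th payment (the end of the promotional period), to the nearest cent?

$435.00

Promo months 1–15 at r₀ = 0%/12 = 0; months 16+ at r₁ = 18.8%/12 = 0.0156667.
After month 15 (no interest yet): B = $810.00 − 15·$25.00 = $435.00.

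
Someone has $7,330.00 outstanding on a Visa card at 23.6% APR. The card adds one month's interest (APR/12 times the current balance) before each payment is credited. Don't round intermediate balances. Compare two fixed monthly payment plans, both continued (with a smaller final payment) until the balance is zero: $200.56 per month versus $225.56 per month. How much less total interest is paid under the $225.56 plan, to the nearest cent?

Monthly rate r = 23.6%/12 = 1.96667% = 0.0196667.
At $200.56/mo: n = ⌈−ln(1 − rB₀/P)/ln(1+r)⌉ = 66 payments (last $27.62); total interest = total paid − $7,330.00 = $5,734.02.
At $225.56/mo: 53 payments (last $74.95); total interest $4,474.07.
Interest saved = $5,734.02 − $4,474.07 = $1,259.95.

$1,259.95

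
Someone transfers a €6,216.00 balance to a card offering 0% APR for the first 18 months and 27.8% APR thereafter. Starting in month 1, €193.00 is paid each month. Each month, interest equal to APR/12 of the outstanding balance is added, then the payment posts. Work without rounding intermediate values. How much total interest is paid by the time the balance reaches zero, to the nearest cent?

€622.52

Promo months 1–18 at r₀ = 0%/12 = 0; months 19+ at r₁ = 27.8%/12 = 0.0231667.
After month 18 (no interest yet): B = €6,216.00 − 18·€193.00 = €2,742.00.
Then at r₁ with €193.00/mo: n₂ = −ln(1 − r₁·B/P)/ln(1+r₁) ≈ 17.43 → 18 more payments.
Total paid = 35·€193.00 + €83.52 = €6,838.52; interest = €6,838.52 − €6,216.00 = €622.52.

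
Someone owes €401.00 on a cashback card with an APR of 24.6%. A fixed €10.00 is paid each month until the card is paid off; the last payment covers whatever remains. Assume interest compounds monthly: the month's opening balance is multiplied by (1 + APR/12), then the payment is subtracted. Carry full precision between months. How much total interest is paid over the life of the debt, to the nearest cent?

€449.68

Monthly rate r = 24.6%/12 = 2.05% = 0.0205.
Payoff takes n = ⌈−ln(1 − rB₀/P)/ln(1+r)⌉ = ⌈85.068⌉ = 86 payments; the last is €0.68.
Total paid = 85·€10.00 + €0.68 = €850.68.
Total interest = total paid − principal = €850.68 − €401.00 = €449.68.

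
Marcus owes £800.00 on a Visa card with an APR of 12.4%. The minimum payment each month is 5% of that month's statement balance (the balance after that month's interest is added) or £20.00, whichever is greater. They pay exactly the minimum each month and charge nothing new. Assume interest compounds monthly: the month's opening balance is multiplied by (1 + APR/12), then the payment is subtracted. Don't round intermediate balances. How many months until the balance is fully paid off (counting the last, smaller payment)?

Monthly rate r = 12.4%/12 = 1.03333% = 0.0103333.
While 5% of the post-interest balance exceeds £20.00, each month B ← (B·(1+r))·(1 − 0.05), i.e. B shrinks by the factor (1+r)·0.95 = 0.95982.
This holds for months 1–18. Entering month 19 the balance is £382.37; 5% of the post-interest balance is now below £20.00, so the flat £20.00 minimum applies from here.
From month 19 a fixed £20.00 at rate r clears £382.37 in 22 more payments. Total: 18 + 22 = 40 months.

40 months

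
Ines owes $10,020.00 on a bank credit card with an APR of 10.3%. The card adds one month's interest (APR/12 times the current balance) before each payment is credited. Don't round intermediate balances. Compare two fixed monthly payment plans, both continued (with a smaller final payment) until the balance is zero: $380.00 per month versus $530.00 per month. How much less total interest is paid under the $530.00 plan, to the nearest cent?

$428.69

Monthly rate r = 10.3%/12 = 0.858333% = 0.00858333.
At $380.00/mo: n = ⌈−ln(1 − rB₀/P)/ln(1+r)⌉ = 31 payments (last $9.26); total interest = total paid − $10,020.00 = $1,389.26.
At $530.00/mo: 21 payments (last $380.57); total interest $960.57.
Interest saved = $1,389.26 − $960.57 = $428.69.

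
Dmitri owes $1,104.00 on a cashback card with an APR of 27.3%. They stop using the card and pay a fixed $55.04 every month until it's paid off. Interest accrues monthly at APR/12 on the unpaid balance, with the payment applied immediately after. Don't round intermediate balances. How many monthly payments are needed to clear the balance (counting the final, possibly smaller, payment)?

Monthly rate r = 27.3%/12 = 2.275% = 0.02275.
Recurrence: B ← B·(1+r) − $55.04.
Month 1: interest $25.12; balance after payment $1,074.08.
Month 2: interest $24.44; balance after payment $1,043.47.
Closed form: n = −ln(1 − rB₀/P)/ln(1+r) = −ln(0.54368)/ln(1.02275) ≈ 27.090, so the balance reaches zero during payment 28.

28 payments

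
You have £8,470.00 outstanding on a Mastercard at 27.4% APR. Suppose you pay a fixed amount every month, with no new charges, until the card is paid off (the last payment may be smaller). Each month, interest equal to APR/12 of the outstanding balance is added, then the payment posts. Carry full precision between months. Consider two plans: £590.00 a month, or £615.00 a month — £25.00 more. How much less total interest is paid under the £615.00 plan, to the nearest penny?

£95.10

Monthly rate r = 27.4%/12 = 2.28333% = 0.0228333.
At £590.00/mo: n = ⌈−ln(1 − rB₀/P)/ln(1+r)⌉ = 18 payments (last £351.50); total interest = total paid − £8,470.00 = £1,911.50.
At £615.00/mo: 17 payments (last £446.40); total interest £1,816.40.
Interest saved = £1,911.50 − £1,816.40 = £95.10.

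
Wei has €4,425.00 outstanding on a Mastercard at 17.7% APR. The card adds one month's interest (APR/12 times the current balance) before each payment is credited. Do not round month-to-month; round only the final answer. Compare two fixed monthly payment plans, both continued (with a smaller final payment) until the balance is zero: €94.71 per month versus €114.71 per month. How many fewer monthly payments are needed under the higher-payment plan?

22 fewer payments

Monthly rate r = 17.7%/12 = 1.475% = 0.01475.
At €94.71/mo: n = ⌈−ln(1 − rB₀/P)/ln(1+r)⌉ = 80 payments (last €75.68); total interest = total paid − €4,425.00 = €3,132.77.
At €114.71/mo: 58 payments (last €55.15); total interest €2,168.62.
Payments saved = 80 − 58 = 22.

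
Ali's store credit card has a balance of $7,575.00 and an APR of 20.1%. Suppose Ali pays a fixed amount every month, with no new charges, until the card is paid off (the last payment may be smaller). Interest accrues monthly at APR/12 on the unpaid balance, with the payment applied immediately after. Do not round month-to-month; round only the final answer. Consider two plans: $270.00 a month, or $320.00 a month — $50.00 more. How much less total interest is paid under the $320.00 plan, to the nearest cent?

$588.30

Monthly rate r = 20.1%/12 = 1.675% = 0.01675.
At $270.00/mo: n = ⌈−ln(1 − rB₀/P)/ln(1+r)⌉ = 39 payments (last $57.58); total interest = total paid − $7,575.00 = $2,742.58.
At $320.00/mo: 31 payments (last $129.28); total interest $2,154.28.
Interest saved = $2,742.58 − $2,154.28 = $588.30.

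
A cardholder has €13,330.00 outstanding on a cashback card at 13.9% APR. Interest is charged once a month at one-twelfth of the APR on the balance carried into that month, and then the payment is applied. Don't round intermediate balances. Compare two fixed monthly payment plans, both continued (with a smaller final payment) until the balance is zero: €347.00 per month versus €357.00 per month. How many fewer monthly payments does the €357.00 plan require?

Monthly rate r = 13.9%/12 = 1.15833% = 0.0115833.
At €347.00/mo: n = ⌈−ln(1 − rB₀/P)/ln(1+r)⌉ = 52 payments (last €41.94); total interest = total paid − €13,330.00 = €4,408.94.
At €357.00/mo: 50 payments (last €68.82); total interest €4,231.82.
Payments saved = 52 − 50 = 2.

2 fewer payments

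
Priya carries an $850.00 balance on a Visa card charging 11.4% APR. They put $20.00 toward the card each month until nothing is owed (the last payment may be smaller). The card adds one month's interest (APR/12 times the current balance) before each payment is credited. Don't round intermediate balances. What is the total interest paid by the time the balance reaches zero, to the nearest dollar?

$244

Monthly rate r = 11.4%/12 = 0.95% = 0.0095.
Payoff takes n = ⌈−ln(1 − rB₀/P)/ln(1+r)⌉ = ⌈54.689⌉ = 55 payments; the last is $13.80.
Total paid = 54·$20.00 + $13.80 = $1,093.80.
Total interest = total paid − principal = $1,093.80 − $850.00 = $243.80.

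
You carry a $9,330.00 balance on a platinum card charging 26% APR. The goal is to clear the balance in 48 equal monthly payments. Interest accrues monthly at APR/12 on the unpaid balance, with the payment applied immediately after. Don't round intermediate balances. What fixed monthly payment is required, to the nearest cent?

Monthly rate r = 26%/12 = 2.16667% = 0.0216667.
Level-payment amortization: P = B₀·r / (1 − (1+r)^(−n)) = 9330.00·0.0216667 / (1 − 1.02167^(−48)).
Denominator 1 − (1+r)^(−48) = 0.642597784.
P = 202.15 / 0.642597784 ≈ 314.58.

$314.58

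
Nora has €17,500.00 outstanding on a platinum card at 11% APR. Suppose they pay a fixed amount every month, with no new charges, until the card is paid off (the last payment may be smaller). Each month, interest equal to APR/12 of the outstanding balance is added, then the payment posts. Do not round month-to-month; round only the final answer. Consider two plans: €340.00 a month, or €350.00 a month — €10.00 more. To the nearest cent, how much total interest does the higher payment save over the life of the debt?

€266.96

Monthly rate r = 11%/12 = 0.916667% = 0.00916667.
At €340.00/mo: n = ⌈−ln(1 − rB₀/P)/ln(1+r)⌉ = 70 payments (last €323.78); total interest = total paid − €17,500.00 = €6,283.78.
At €350.00/mo: 68 payments (last €66.82); total interest €6,016.82.
Interest saved = €6,283.78 − €6,016.82 = €266.96.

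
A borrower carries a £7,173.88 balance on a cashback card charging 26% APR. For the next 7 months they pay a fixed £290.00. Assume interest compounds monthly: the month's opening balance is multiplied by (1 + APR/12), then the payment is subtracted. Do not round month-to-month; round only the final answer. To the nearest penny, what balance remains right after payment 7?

Monthly rate r = 26%/12 = 2.16667% = 0.0216667.
Each month: B ← B·(1+r) − £290.00.
Month 1: interest £155.43; balance after payment £7,039.31.
Month 2: interest £152.52; balance after payment £6,901.83.
Month 3: interest £149.54; balance after payment £6,761.37.
Month 4: interest £146.50; balance after payment £6,617.87.
Month 5: interest £143.39; balance after payment £6,471.26.
Month 6: interest £140.21; balance after payment £6,321.47.
Month 7: interest £136.97; balance after payment £6,168.43.

£6,168.43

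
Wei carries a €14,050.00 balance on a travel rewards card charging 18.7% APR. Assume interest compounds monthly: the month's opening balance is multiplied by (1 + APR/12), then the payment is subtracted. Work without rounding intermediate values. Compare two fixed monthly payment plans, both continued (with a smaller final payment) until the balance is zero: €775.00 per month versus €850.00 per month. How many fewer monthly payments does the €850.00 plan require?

2 fewer payments

Monthly rate r = 18.7%/12 = 1.55833% = 0.0155833.
At €775.00/mo: n = ⌈−ln(1 − rB₀/P)/ln(1+r)⌉ = 22 payments (last €365.91); total interest = total paid − €14,050.00 = €2,590.91.
At €850.00/mo: 20 payments (last €223.60); total interest €2,323.60.
Payments saved = 22 − 20 = 2.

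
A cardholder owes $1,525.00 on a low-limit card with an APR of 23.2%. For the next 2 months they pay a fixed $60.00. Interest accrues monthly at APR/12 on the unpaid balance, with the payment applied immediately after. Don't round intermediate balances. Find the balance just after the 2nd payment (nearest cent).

Monthly rate r = 23.2%/12 = 1.93333% = 0.0193333.
Each month: B ← B·(1+r) − $60.00.
Month 1: interest $29.48; balance after payment $1,494.48.
Month 2: interest $28.89; balance after payment $1,463.38.

$1,463.38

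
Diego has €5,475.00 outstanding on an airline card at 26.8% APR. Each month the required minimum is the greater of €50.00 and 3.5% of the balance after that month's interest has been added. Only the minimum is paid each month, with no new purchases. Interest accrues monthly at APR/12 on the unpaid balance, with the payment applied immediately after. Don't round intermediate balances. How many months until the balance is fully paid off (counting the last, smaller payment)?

146 months

Monthly rate r = 26.8%/12 = 2.23333% = 0.0223333.
While 3.5% of the post-interest balance exceeds €50.00, each month B ← (B·(1+r))·(1 − 0.035), i.e. B shrinks by the factor (1+r)·0.965 = 0.98655.
This holds for months 1–101. Entering month 102 the balance is €1,394.72; 3.5% of the post-interest balance is now below €50.00, so the flat €50.00 minimum applies from here.
From month 102 a fixed €50.00 at rate r clears €1,394.72 in 45 more payments. Total: 101 + 45 = 146 months.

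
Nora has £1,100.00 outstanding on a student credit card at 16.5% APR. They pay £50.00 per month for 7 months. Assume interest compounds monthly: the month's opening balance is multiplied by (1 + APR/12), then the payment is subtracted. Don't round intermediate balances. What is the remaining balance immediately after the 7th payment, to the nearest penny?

£845.57

Monthly rate r = 16.5%/12 = 1.375% = 0.01375.
Each month: B ← B·(1+r) − £50.00.
Month 1: interest £15.12; balance after payment £1,065.12.
Month 2: interest £14.65; balance after payment £1,029.77.
Month 3: interest £14.16; balance after payment £993.93.
Month 4: interest £13.67; balance after payment £957.60.
Month 5: interest £13.17; balance after payment £920.76.
Month 6: interest £12.66; balance after payment £883.42.
Month 7: interest £12.15; balance after payment £845.57.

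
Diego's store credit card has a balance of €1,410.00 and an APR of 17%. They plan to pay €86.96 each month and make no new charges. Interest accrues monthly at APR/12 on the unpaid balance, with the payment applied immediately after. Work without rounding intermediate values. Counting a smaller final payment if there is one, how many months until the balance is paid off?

Monthly rate r = 17%/12 = 1.41667% = 0.0141667.
Recurrence: B ← B·(1+r) − €86.96.
Month 1: interest €19.97; balance after payment €1,343.01.
Month 2: interest €19.03; balance after payment €1,275.08.
Closed form: n = −ln(1 − rB₀/P)/ln(1+r) = −ln(0.7703)/ln(1.01417) ≈ 18.552, so the balance reaches zero during payment 19.

19 payments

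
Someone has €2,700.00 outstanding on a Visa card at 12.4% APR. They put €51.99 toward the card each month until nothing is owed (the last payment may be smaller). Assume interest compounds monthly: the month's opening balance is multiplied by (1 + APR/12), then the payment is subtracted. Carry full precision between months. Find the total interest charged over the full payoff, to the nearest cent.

Monthly rate r = 12.4%/12 = 1.03333% = 0.0103333.
Payoff takes n = ⌈−ln(1 − rB₀/P)/ln(1+r)⌉ = ⌈74.828⌉ = 75 payments; the last is €43.08.
Total paid = 74·€51.99 + €43.08 = €3,890.34.
Total interest = total paid − principal = €3,890.34 − €2,700.00 = €1,190.34.

€1,190.34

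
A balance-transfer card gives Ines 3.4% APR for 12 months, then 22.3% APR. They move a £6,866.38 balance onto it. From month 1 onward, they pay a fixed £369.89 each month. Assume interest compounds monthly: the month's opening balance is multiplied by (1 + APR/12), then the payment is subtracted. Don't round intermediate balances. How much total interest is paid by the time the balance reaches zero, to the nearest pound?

£379

Promo months 1–12 at r₀ = 3.4%/12 = 0.00283333; months 13+ at r₁ = 22.3%/12 = 0.0185833.
After month 12: iterate B ← B·(1+r₀) − £369.89 for 12 months → £2,595.00.
Then at r₁ with £369.89/mo: n₂ = −ln(1 − r₁·B/P)/ln(1+r₁) ≈ 7.59 → 8 more payments.
Total paid = 19·£369.89 + £217.82 = £7,245.73; interest = £7,245.73 − £6,866.38 = £379.35.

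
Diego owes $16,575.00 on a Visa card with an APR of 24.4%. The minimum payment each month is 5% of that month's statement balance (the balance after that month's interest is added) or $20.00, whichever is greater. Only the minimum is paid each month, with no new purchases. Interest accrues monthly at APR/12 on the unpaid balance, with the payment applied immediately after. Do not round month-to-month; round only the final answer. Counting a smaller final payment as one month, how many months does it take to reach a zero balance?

Monthly rate r = 24.4%/12 = 2.03333% = 0.0203333.
While 5% of the post-interest balance exceeds $20.00, each month B ← (B·(1+r))·(1 − 0.05), i.e. B shrinks by the factor (1+r)·0.95 = 0.96932.
This holds for months 1–121. Entering month 122 the balance is $381.77; 5% of the post-interest balance is now below $20.00, so the flat $20.00 minimum applies from here.
From month 122 a fixed $20.00 at rate r clears $381.77 in 25 more payments. Total: 121 + 25 = 146 months.

146 months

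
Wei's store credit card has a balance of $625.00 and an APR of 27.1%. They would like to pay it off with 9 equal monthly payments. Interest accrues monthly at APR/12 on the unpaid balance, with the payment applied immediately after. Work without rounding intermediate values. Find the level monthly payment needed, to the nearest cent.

$77.52

Monthly rate r = 27.1%/12 = 2.25833% = 0.0225833.
Level-payment amortization: P = B₀·r / (1 − (1+r)^(−n)) = 625.00·0.0225833 / (1 − 1.02258^(−9)).
Denominator 1 − (1+r)^(−9) = 0.182078528.
P = 14.1146 / 0.182078528 ≈ 77.52.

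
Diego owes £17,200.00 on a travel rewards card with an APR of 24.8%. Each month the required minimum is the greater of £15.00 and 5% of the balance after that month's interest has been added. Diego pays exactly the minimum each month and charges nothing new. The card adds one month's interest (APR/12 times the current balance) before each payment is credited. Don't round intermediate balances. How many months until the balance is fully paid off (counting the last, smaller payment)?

Monthly rate r = 24.8%/12 = 2.06667% = 0.0206667.
While 5% of the post-interest balance exceeds £15.00, each month B ← (B·(1+r))·(1 − 0.05), i.e. B shrinks by the factor (1+r)·0.95 = 0.96963.
This holds for months 1–132. Entering month 133 the balance is £293.58; 5% of the post-interest balance is now below £15.00, so the flat £15.00 minimum applies from here.
From month 133 a fixed £15.00 at rate r clears £293.58 in 26 more payments. Total: 132 + 26 = 158 months.

158 months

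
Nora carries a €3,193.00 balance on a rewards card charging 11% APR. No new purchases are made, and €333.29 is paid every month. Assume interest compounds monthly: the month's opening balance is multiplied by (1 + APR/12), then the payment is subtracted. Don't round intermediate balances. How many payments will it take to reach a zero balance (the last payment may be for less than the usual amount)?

Monthly rate r = 11%/12 = 0.916667% = 0.00916667.
Recurrence: B ← B·(1+r) − €333.29.
Month 1: interest €29.27; balance after payment €2,888.98.
Month 2: interest €26.48; balance after payment €2,582.17.
Closed form: n = −ln(1 − rB₀/P)/ln(1+r) = −ln(0.91218)/ln(1.00917) ≈ 10.073, so the balance reaches zero during payment 11.

11 months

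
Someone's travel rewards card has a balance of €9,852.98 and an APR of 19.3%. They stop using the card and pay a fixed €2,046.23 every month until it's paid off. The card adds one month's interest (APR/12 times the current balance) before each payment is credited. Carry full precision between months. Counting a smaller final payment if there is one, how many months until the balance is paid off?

6 months

Monthly rate r = 19.3%/12 = 1.60833% = 0.0160833.
Recurrence: B ← B·(1+r) − €2,046.23.
Month 1: interest €158.47; balance after payment €7,965.22.
Month 2: interest €128.11; balance after payment €6,047.10.
Month 3: interest €97.26; balance after payment €4,098.12.
Month 4: interest €65.91; balance after payment €2,117.80.
Month 5: interest €34.06; balance after payment €105.64.
Month 6: interest €1.70; balance after payment €0.00.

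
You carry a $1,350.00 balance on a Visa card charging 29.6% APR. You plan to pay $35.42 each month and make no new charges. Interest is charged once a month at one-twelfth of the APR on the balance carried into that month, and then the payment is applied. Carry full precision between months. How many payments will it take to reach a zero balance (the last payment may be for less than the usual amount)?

Monthly rate r = 29.6%/12 = 2.46667% = 0.0246667.
Recurrence: B ← B·(1+r) − $35.42.
Month 1: interest $33.30; balance after payment $1,347.88.
Month 2: interest $33.25; balance after payment $1,345.71.
Closed form: n = −ln(1 − rB₀/P)/ln(1+r) = −ln(0.059853)/ln(1.02467) ≈ 115.559, so the balance reaches zero during payment 116.

116 months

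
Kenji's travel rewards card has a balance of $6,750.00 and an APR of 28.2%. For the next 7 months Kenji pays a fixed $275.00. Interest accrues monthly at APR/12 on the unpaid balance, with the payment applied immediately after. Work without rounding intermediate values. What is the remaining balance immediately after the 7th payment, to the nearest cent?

$5,875.64

Monthly rate r = 28.2%/12 = 2.35% = 0.0235.
Each month: B ← B·(1+r) − $275.00.
Month 1: interest $158.62; balance after payment $6,633.62.
Month 2: interest $155.89; balance after payment $6,514.52.
Month 3: interest $153.09; balance after payment $6,392.61.
Month 4: interest $150.23; balance after payment $6,267.83.
Month 5: interest $147.29; balance after payment $6,140.13.
Month 6: interest $144.29; balance after payment $6,009.42.
Month 7: interest $141.22; balance after payment $5,875.64.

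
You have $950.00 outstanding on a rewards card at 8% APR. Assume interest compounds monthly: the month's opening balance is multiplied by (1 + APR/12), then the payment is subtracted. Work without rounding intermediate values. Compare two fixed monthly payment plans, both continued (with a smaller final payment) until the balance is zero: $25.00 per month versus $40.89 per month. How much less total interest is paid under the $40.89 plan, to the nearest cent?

Monthly rate r = 8%/12 = 0.666667% = 0.00666667.
At $25.00/mo: n = ⌈−ln(1 − rB₀/P)/ln(1+r)⌉ = 44 payments (last $24.16); total interest = total paid − $950.00 = $149.16.
At $40.89/mo: 26 payments (last $13.39); total interest $85.64.
Interest saved = $149.16 − $85.64 = $63.52.

$63.52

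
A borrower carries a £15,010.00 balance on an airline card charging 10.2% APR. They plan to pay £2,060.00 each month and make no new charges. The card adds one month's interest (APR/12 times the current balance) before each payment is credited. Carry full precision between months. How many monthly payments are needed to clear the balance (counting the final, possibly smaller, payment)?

8 payments

Monthly rate r = 10.2%/12 = 0.85% = 0.0085.
Recurrence: B ← B·(1+r) − £2,060.00.
Month 1: interest £127.58; balance after payment £13,077.58.
Month 2: interest £111.16; balance after payment £11,128.74.
Closed form: n = −ln(1 − rB₀/P)/ln(1+r) = −ln(0.93807)/ln(1.0085) ≈ 7.554, so the balance reaches zero during payment 8.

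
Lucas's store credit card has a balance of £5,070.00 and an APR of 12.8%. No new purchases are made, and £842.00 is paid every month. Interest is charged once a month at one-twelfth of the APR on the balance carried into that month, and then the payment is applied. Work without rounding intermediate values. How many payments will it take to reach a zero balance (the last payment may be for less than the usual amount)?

Monthly rate r = 12.8%/12 = 1.06667% = 0.0106667.
Recurrence: B ← B·(1+r) − £842.00.
Month 1: interest £54.08; balance after payment £4,282.08.
Month 2: interest £45.68; balance after payment £3,485.76.
Closed form: n = −ln(1 − rB₀/P)/ln(1+r) = −ln(0.93577)/ln(1.01067) ≈ 6.257, so the balance reaches zero during payment 7.

7 payments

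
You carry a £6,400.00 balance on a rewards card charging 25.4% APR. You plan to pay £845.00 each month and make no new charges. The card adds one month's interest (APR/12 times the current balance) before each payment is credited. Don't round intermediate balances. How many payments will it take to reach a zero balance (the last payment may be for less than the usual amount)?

Monthly rate r = 25.4%/12 = 2.11667% = 0.0211667.
Recurrence: B ← B·(1+r) − £845.00.
Month 1: interest £135.47; balance after payment £5,690.47.
Month 2: interest £120.45; balance after payment £4,965.91.
Closed form: n = −ln(1 − rB₀/P)/ln(1+r) = −ln(0.83968)/ln(1.02117) ≈ 8.342, so the balance reaches zero during payment 9.

9 months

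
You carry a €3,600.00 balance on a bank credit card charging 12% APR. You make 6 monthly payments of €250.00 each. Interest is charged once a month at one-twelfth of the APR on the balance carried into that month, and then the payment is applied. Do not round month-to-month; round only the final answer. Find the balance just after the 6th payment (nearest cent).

Monthly rate r = 12%/12 = 1% = 0.01.
Each month: B ← B·(1+r) − €250.00.
Month 1: interest €36.00; balance after payment €3,386.00.
Month 2: interest €33.86; balance after payment €3,169.86.
Month 3: interest €31.70; balance after payment €2,951.56.
Month 4: interest €29.52; balance after payment €2,731.07.
Month 5: interest €27.31; balance after payment €2,508.38.
Month 6: interest €25.08; balance after payment €2,283.47.

€2,283.47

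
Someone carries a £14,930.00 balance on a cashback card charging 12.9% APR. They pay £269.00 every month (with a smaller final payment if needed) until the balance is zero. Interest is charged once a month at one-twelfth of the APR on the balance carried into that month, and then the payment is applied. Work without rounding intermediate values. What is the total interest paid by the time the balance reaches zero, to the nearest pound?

Monthly rate r = 12.9%/12 = 1.075% = 0.01075.
Payoff takes n = ⌈−ln(1 − rB₀/P)/ln(1+r)⌉ = ⌈84.913⌉ = 85 payments; the last is £245.58.
Total paid = 84·£269.00 + £245.58 = £22,841.58.
Total interest = total paid − principal = £22,841.58 − £14,930.00 = £7,911.58.

£7,912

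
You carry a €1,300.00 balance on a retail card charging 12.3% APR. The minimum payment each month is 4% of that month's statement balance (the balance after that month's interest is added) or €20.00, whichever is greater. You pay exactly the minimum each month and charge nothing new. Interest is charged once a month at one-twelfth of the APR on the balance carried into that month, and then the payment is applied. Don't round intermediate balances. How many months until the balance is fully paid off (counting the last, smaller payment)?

61 months

Monthly rate r = 12.3%/12 = 1.025% = 0.01025.
While 4% of the post-interest balance exceeds €20.00, each month B ← (B·(1+r))·(1 − 0.04), i.e. B shrinks by the factor (1+r)·0.96 = 0.96984.
This holds for months 1–32. Entering month 33 the balance is €487.92; 4% of the post-interest balance is now below €20.00, so the flat €20.00 minimum applies from here.
From month 33 a fixed €20.00 at rate r clears €487.92 in 29 more payments. Total: 32 + 29 = 61 months.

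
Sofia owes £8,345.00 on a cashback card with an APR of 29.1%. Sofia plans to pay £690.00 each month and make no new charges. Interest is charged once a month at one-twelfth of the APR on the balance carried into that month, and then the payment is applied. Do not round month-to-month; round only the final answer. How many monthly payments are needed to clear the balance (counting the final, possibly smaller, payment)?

15 payments

Monthly rate r = 29.1%/12 = 2.425% = 0.02425.
Recurrence: B ← B·(1+r) − £690.00.
Month 1: interest £202.37; balance after payment £7,857.37.
Month 2: interest £190.54; balance after payment £7,357.91.
Closed form: n = −ln(1 − rB₀/P)/ln(1+r) = −ln(0.70672)/ln(1.02425) ≈ 14.487, so the balance reaches zero during payment 15.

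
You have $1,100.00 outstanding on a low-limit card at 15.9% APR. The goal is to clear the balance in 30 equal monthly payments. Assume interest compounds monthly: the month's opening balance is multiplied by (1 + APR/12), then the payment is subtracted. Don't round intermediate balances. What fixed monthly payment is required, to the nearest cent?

Monthly rate r = 15.9%/12 = 1.325% = 0.01325.
Level-payment amortization: P = B₀·r / (1 − (1+r)^(−n)) = 1100.00·0.01325 / (1 − 1.01325^(−30)).
Denominator 1 − (1+r)^(−30) = 0.32624558.
P = 14.575 / 0.32624558 ≈ 44.67.

$44.67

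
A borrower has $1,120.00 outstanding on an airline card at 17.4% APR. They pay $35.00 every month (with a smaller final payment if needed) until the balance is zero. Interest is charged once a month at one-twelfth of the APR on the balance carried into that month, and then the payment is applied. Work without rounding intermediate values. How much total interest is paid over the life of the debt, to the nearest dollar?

$396

Monthly rate r = 17.4%/12 = 1.45% = 0.0145.
Payoff takes n = ⌈−ln(1 − rB₀/P)/ln(1+r)⌉ = ⌈43.319⌉ = 44 payments; the last is $11.23.
Total paid = 43·$35.00 + $11.23 = $1,516.23.
Total interest = total paid − principal = $1,516.23 − $1,120.00 = $396.23.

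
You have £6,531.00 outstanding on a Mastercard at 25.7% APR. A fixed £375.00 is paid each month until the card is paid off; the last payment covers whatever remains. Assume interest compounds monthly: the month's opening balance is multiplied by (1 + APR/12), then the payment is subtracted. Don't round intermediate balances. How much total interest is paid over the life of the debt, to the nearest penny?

£1,729.81

Monthly rate r = 25.7%/12 = 2.14167% = 0.0214167.
Payoff takes n = ⌈−ln(1 − rB₀/P)/ln(1+r)⌉ = ⌈22.029⌉ = 23 payments; the last is £10.81.
Total paid = 22·£375.00 + £10.81 = £8,260.81.
Total interest = total paid − principal = £8,260.81 − £6,531.00 = £1,729.81.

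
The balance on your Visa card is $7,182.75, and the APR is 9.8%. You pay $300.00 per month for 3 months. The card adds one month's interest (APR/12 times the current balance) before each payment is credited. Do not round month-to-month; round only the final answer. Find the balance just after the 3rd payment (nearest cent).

$6,452.80

Monthly rate r = 9.8%/12 = 0.816667% = 0.00816667.
Each month: B ← B·(1+r) − $300.00.
Month 1: interest $58.66; balance after payment $6,941.41.
Month 2: interest $56.69; balance after payment $6,698.10.
Month 3: interest $54.70; balance after payment $6,452.80.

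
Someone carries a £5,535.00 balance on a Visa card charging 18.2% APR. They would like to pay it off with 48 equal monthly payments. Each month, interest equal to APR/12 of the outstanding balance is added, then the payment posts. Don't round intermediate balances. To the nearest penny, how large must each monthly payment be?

£163.17

Monthly rate r = 18.2%/12 = 1.51667% = 0.0151667.
Level-payment amortization: P = B₀·r / (1 − (1+r)^(−n)) = 5535.00·0.0151667 / (1 − 1.01517^(−48)).
Denominator 1 − (1+r)^(−48) = 0.514479868.
P = 83.9475 / 0.514479868 ≈ 163.17.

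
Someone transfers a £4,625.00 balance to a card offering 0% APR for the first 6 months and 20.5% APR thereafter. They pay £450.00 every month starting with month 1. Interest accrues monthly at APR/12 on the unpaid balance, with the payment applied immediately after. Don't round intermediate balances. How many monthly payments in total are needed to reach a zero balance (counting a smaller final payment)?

11 payments

Promo months 1–6 at r₀ = 0%/12 = 0; months 7+ at r₁ = 20.5%/12 = 0.0170833.
After month 6 (no interest yet): B = £4,625.00 − 6·£450.00 = £1,925.00.
Then at r₁ with £450.00/mo: n₂ = −ln(1 − r₁·B/P)/ln(1+r₁) ≈ 4.48 → 5 more payments.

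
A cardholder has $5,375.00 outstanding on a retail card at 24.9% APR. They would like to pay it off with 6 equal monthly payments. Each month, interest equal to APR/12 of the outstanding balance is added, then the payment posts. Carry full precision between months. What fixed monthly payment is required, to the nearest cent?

Monthly rate r = 24.9%/12 = 2.075% = 0.02075.
Level-payment amortization: P = B₀·r / (1 − (1+r)^(−n)) = 5375.00·0.02075 / (1 − 1.02075^(−6)).
Denominator 1 − (1+r)^(−6) = 0.115936076.
P = 111.531 / 0.115936076 ≈ 962.01.

$962.01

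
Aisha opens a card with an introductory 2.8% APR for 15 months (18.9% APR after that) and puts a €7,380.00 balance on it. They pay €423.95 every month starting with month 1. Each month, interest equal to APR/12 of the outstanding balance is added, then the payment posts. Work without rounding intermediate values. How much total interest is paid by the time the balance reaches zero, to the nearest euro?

Promo months 1–15 at r₀ = 2.8%/12 = 0.00233333; months 16+ at r₁ = 18.9%/12 = 0.01575.
After month 15: iterate B ← B·(1+r₀) − €423.95 for 15 months → €1,178.39.
Then at r₁ with €423.95/mo: n₂ = −ln(1 − r₁·B/P)/ln(1+r₁) ≈ 2.86 → 3 more payments.
Total paid = 17·€423.95 + €366.91 = €7,574.06; interest = €7,574.06 − €7,380.00 = €194.06.

€194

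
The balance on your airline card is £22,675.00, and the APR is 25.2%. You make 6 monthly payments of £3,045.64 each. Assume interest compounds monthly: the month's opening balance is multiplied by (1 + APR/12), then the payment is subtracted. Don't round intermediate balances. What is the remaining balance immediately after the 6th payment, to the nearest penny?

£6,425.81

Monthly rate r = 25.2%/12 = 2.1% = 0.021.
Each month: B ← B·(1+r) − £3,045.64.
Month 1: interest £476.17; balance after payment £20,105.53.
Month 2: interest £422.22; balance after payment £17,482.11.
Month 3: interest £367.12; balance after payment £14,803.60.
Month 4: interest £310.88; balance after payment £12,068.83.
Month 5: interest £253.45; balance after payment £9,276.64.
Month 6: interest £194.81; balance after payment £6,425.81.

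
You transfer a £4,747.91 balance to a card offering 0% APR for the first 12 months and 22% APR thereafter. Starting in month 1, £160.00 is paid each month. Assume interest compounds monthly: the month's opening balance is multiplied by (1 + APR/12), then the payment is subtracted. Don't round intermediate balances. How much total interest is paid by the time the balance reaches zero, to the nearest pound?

Promo months 1–12 at r₀ = 0%/12 = 0; months 13+ at r₁ = 22%/12 = 0.0183333.
After month 12 (no interest yet): B = £4,747.91 − 12·£160.00 = £2,827.91.
Then at r₁ with £160.00/mo: n₂ = −ln(1 − r₁·B/P)/ln(1+r₁) ≈ 21.56 → 22 more payments.
Total paid = 33·£160.00 + £89.27 = £5,369.27; interest = £5,369.27 − £4,747.91 = £621.36.

£621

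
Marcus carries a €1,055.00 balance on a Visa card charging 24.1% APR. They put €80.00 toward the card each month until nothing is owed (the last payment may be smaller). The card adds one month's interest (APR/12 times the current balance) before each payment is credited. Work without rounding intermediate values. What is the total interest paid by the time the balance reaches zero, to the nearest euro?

€183

Monthly rate r = 24.1%/12 = 2.00833% = 0.0200833.
Payoff takes n = ⌈−ln(1 − rB₀/P)/ln(1+r)⌉ = ⌈15.473⌉ = 16 payments; the last is €38.08.
Total paid = 15·€80.00 + €38.08 = €1,238.08.
Total interest = total paid − principal = €1,238.08 − €1,055.00 = €183.08.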